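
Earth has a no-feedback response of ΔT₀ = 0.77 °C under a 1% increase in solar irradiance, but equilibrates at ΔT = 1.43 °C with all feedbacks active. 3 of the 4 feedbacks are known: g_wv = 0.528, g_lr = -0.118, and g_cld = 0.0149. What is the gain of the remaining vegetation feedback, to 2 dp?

Amplification A = ΔT/ΔT₀ = 1.43/0.77 = 1.857.
Total gain g = 1 − 1/A = 1 − 1/1.857 = 0.4615.
Known gains sum to 0.528 − 0.118 + 0.0149 = 0.4249.
g_veg = 0.4615 − 0.4249 = 0.04.

0.04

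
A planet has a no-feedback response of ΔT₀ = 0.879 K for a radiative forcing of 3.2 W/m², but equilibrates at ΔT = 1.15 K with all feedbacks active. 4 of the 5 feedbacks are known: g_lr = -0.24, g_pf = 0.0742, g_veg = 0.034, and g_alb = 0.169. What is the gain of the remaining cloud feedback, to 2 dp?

Amplification A = ΔT/ΔT₀ = 1.15/0.879 = 1.308.
Total gain g = 1 − 1/A = 1 − 1/1.308 = 0.2355.
Known gains sum to -0.24 + 0.0742 + 0.034 + 0.169 = 0.0372.
g_cld = 0.2355 − 0.0372 = 0.20.

0.20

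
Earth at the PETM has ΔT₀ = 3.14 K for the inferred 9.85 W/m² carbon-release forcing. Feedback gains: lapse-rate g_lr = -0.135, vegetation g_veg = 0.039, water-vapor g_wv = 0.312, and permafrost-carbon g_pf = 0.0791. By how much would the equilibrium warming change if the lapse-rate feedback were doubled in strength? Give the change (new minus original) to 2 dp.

Original: g = 0.2951, ΔT = 3.14/(1−0.2951) = 4.4545 K.
With doubled lapse-rate: g' = 0.1601, ΔT' = 3.14/(1−0.1601) = 3.7385 K.
Change = 3.7385 − 4.4545 = -0.72 K.

-0.72 K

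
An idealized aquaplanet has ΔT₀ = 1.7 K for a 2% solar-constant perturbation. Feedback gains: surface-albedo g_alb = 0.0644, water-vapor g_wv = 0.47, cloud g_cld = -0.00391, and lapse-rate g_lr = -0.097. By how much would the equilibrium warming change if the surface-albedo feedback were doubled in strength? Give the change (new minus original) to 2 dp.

0.38 K

Original: g = 0.43349, ΔT = 1.7/(1−0.43349) = 3.0008 K.
With doubled surface-albedo: g' = 0.49789, ΔT' = 1.7/(1−0.49789) = 3.3857 K.
Change = 3.3857 − 3.0008 = 0.38 K.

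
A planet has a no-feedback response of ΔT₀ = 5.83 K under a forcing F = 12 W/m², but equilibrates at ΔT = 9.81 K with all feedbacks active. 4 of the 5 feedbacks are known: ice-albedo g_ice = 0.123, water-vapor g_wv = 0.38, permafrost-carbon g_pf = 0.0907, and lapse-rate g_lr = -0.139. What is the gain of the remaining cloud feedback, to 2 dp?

-0.05

Amplification A = ΔT/ΔT₀ = 9.81/5.83 = 1.683.
Total gain g = 1 − 1/A = 1 − 1/1.683 = 0.4058.
Known gains sum to 0.123 + 0.38 + 0.0907 − 0.139 = 0.4547.
g_cld = 0.4058 − 0.4547 = -0.05.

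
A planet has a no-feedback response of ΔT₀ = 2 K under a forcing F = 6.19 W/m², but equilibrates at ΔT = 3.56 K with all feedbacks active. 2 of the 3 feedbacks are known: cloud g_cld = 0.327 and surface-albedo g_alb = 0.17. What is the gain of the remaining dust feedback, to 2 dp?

-0.06

Amplification A = ΔT/ΔT₀ = 3.56/2 = 1.78.
Total gain g = 1 − 1/A = 1 − 1/1.78 = 0.4382.
Known gains sum to 0.327 + 0.17 = 0.497.
g_dust = 0.4382 − 0.497 = -0.06.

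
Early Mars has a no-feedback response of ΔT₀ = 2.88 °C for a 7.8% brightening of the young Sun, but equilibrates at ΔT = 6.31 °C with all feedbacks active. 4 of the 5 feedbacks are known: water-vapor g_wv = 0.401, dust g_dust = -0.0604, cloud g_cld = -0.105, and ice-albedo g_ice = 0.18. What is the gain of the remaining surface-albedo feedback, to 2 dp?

Amplification A = ΔT/ΔT₀ = 6.31/2.88 = 2.191.
Total gain g = 1 − 1/A = 1 − 1/2.191 = 0.5436.
Known gains sum to 0.401 − 0.0604 − 0.105 + 0.18 = 0.4156.
g_alb = 0.5436 − 0.4156 = 0.13.

0.13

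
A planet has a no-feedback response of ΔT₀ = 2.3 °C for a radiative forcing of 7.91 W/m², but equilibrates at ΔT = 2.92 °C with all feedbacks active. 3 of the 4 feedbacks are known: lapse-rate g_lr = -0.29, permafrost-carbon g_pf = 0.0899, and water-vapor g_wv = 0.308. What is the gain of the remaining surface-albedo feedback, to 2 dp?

0.10

Amplification A = ΔT/ΔT₀ = 2.92/2.3 = 1.27.
Total gain g = 1 − 1/A = 1 − 1/1.27 = 0.2126.
Known gains sum to -0.29 + 0.0899 + 0.308 = 0.1079.
g_alb = 0.2126 − 0.1079 = 0.10.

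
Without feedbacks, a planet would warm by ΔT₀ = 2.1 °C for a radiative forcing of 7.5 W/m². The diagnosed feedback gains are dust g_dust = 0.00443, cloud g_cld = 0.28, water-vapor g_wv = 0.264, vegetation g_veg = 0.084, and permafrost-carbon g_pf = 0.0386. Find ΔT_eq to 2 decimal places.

6.38 °C

Total gain g = 0.00443 + 0.28 + 0.264 + 0.084 + 0.0386 = 0.67103.
Amplification A = 1/(1 − 0.67103) = 3.04.
ΔT = 2.1 × 3.04 = 6.38 °C.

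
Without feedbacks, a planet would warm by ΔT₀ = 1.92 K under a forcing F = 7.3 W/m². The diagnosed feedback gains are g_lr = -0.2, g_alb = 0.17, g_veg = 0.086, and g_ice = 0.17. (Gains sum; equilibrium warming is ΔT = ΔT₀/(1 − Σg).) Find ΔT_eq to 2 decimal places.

2.48 K

Total gain g = -0.2 + 0.17 + 0.086 + 0.17 = 0.226.
Amplification A = 1/(1 − 0.226) = 1.292.
ΔT = 1.92 × 1.292 = 2.48 K.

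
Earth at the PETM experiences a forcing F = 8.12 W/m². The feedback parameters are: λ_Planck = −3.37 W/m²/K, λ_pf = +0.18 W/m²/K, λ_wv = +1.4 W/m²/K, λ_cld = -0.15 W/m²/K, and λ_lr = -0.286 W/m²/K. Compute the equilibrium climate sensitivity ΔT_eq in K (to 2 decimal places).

Net feedback parameter λ = (−3.37) + (+0.18) + (+1.4) + (-0.15) + (-0.286) = -2.226 W/m²/K.
ΔT = −F/λ = −8.12/(-2.226) = 3.65 K.

3.65 K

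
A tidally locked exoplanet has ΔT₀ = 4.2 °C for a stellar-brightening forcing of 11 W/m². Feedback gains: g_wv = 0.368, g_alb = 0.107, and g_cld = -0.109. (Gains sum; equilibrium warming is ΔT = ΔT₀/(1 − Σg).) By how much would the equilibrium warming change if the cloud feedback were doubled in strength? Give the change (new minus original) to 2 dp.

Original: g = 0.366, ΔT = 4.2/(1−0.366) = 6.6246 °C.
With doubled cloud: g' = 0.257, ΔT' = 4.2/(1−0.257) = 5.6528 °C.
Change = 5.6528 − 6.6246 = -0.97 °C.

-0.97 °C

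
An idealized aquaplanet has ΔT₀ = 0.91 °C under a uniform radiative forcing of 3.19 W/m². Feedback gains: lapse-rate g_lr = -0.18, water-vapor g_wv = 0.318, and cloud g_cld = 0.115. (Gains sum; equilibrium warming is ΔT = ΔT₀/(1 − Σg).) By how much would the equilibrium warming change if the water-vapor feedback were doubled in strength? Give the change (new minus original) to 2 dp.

0.90 °C

Original: g = 0.253, ΔT = 0.91/(1−0.253) = 1.2182 °C.
With doubled water-vapor: g' = 0.571, ΔT' = 0.91/(1−0.571) = 2.1212 °C.
Change = 2.1212 − 1.2182 = 0.90 °C.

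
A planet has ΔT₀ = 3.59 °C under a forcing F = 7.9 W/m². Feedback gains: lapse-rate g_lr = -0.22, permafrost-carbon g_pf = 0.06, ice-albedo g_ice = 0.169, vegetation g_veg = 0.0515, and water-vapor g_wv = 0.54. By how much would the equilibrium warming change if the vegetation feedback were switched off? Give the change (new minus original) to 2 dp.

-1.03 °C

Original: g = 0.6005, ΔT = 3.59/(1−0.6005) = 8.9862 °C.
Without vegetation: g' = 0.549, ΔT' = 3.59/(1−0.549) = 7.9601 °C.
Change = 7.9601 − 8.9862 = -1.03 °C.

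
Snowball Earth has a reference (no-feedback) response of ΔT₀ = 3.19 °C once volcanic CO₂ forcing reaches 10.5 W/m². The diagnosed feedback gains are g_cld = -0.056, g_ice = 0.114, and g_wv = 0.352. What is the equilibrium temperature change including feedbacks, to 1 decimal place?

5.4 °C

Total gain g = -0.056 + 0.114 + 0.352 = 0.41.
Amplification A = 1/(1 − 0.41) = 1.695.
ΔT = 3.19 × 1.695 = 5.4 °C.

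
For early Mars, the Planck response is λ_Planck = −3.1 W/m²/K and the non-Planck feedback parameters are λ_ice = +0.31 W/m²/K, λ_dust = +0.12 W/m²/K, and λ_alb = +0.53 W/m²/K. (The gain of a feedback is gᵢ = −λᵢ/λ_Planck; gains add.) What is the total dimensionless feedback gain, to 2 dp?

Convert to gains: g_ice = 0.31/3.1 = 0.1; g_dust = 0.12/3.1 = 0.03871; g_alb = 0.53/3.1 = 0.171.
Total gain g = 0.30971.

0.31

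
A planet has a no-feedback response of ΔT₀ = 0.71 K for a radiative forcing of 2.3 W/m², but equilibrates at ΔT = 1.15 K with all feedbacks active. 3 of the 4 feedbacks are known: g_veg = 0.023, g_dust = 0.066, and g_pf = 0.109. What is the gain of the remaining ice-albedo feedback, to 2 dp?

Amplification A = ΔT/ΔT₀ = 1.15/0.71 = 1.62.
Total gain g = 1 − 1/A = 1 − 1/1.62 = 0.3827.
Known gains sum to 0.023 + 0.066 + 0.109 = 0.198.
g_ice = 0.3827 − 0.198 = 0.18.

0.18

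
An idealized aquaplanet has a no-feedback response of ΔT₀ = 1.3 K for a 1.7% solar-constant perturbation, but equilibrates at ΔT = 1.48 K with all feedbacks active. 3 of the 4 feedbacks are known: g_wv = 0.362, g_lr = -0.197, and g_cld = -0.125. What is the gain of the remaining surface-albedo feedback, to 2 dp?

0.08

Amplification A = ΔT/ΔT₀ = 1.48/1.3 = 1.138.
Total gain g = 1 − 1/A = 1 − 1/1.138 = 0.1213.
Known gains sum to 0.362 − 0.197 − 0.125 = 0.04.
g_alb = 0.1213 − 0.04 = 0.08.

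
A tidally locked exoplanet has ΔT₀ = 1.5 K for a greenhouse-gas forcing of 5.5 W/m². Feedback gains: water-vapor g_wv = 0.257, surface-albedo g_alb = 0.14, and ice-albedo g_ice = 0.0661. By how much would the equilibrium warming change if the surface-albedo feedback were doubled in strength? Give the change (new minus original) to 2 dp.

0.99 K

Original: g = 0.4631, ΔT = 1.5/(1−0.4631) = 2.7938 K.
With doubled surface-albedo: g' = 0.6031, ΔT' = 1.5/(1−0.6031) = 3.7793 K.
Change = 3.7793 − 2.7938 = 0.99 K.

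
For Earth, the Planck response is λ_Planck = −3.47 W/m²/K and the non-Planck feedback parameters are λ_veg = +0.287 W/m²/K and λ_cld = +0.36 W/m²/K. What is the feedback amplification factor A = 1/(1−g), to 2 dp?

1.23

Convert to gains: g_veg = 0.287/3.47 = 0.08271; g_cld = 0.36/3.47 = 0.1037.
Total gain g = 0.18641.
A = 1/(1 − 0.18641) = 1.23.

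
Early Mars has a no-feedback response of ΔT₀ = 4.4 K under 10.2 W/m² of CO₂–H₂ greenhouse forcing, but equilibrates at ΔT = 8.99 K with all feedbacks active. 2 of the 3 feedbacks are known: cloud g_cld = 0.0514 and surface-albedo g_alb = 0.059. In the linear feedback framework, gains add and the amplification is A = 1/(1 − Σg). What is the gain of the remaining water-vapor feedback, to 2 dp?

Amplification A = ΔT/ΔT₀ = 8.99/4.4 = 2.043.
Total gain g = 1 − 1/A = 1 − 1/2.043 = 0.5105.
Known gains sum to 0.0514 + 0.059 = 0.1104.
g_wv = 0.5105 − 0.1104 = 0.40.

0.40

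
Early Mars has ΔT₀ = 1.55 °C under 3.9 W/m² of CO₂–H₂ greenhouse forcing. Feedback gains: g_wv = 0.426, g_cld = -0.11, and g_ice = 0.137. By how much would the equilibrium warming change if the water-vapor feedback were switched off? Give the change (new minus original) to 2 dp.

-1.24 °C

Original: g = 0.453, ΔT = 1.55/(1−0.453) = 2.8336 °C.
Without water-vapor: g' = 0.027, ΔT' = 1.55/(1−0.027) = 1.5930 °C.
Change = 1.5930 − 2.8336 = -1.24 °C.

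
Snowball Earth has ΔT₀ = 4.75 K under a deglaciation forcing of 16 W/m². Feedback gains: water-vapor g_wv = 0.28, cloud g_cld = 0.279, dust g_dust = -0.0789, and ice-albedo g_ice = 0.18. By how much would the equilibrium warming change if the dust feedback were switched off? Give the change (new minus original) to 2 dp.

4.22 K

Original: g = 0.6601, ΔT = 4.75/(1−0.6601) = 13.9747 K.
Without dust: g' = 0.739, ΔT' = 4.75/(1−0.739) = 18.1992 K.
Change = 18.1992 − 13.9747 = 4.22 K.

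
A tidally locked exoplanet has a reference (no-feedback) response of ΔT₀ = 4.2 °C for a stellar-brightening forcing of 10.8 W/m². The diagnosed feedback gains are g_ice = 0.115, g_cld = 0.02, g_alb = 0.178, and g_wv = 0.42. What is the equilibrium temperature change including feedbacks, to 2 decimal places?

15.73 °C

Total gain g = 0.115 + 0.02 + 0.178 + 0.42 = 0.733.
Amplification A = 1/(1 − 0.733) = 3.745.
ΔT = 4.2 × 3.745 = 15.73 °C.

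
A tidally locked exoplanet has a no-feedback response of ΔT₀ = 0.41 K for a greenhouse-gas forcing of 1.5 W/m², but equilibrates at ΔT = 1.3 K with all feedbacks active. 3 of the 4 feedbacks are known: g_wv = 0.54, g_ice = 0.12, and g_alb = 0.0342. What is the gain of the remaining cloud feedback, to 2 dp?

-0.01

Amplification A = ΔT/ΔT₀ = 1.3/0.41 = 3.171.
Total gain g = 1 − 1/A = 1 − 1/3.171 = 0.6846.
Known gains sum to 0.54 + 0.12 + 0.0342 = 0.6942.
g_cld = 0.6846 − 0.6942 = -0.01.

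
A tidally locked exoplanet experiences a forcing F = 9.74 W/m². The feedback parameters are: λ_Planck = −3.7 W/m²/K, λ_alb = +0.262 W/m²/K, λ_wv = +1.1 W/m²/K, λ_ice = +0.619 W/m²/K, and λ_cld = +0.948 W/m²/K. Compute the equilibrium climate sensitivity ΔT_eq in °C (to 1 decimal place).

Net feedback parameter λ = (−3.7) + (+0.262) + (+1.1) + (+0.619) + (+0.948) = -0.771 W/m²/K.
ΔT = −F/λ = −9.74/(-0.771) = 12.6 °C.

12.6 °C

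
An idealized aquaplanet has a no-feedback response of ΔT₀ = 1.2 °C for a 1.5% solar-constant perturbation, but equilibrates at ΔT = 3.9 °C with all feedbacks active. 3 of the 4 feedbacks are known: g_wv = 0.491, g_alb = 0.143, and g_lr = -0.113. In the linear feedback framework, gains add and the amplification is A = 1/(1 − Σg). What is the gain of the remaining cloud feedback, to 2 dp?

Amplification A = ΔT/ΔT₀ = 3.9/1.2 = 3.25.
Total gain g = 1 − 1/A = 1 − 1/3.25 = 0.6923.
Known gains sum to 0.491 + 0.143 − 0.113 = 0.521.
g_cld = 0.6923 − 0.521 = 0.17.

0.17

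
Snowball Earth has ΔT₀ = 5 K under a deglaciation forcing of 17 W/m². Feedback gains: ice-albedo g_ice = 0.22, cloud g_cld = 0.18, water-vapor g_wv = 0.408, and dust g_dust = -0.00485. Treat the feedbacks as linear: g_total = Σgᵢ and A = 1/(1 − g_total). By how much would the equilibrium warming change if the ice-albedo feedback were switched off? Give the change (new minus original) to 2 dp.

-13.41 K

Original: g = 0.80315, ΔT = 5/(1−0.80315) = 25.4001 K.
Without ice-albedo: g' = 0.58315, ΔT' = 5/(1−0.58315) = 11.9947 K.
Change = 11.9947 − 25.4001 = -13.41 K.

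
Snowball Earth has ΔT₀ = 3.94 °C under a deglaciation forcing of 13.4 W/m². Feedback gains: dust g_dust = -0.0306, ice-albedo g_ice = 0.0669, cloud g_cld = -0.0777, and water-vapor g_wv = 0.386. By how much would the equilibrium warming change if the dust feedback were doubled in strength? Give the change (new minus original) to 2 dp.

-0.27 °C

Original: g = 0.3446, ΔT = 3.94/(1−0.3446) = 6.0116 °C.
With doubled dust: g' = 0.314, ΔT' = 3.94/(1−0.314) = 5.7434 °C.
Change = 5.7434 − 6.0116 = -0.27 °C.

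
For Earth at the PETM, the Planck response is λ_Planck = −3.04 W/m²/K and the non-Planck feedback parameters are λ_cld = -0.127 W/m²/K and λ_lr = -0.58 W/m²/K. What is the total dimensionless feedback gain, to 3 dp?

-0.233

Convert to gains: g_cld = -0.127/3.04 = -0.04178; g_lr = -0.58/3.04 = -0.1908.
Total gain g = -0.23258.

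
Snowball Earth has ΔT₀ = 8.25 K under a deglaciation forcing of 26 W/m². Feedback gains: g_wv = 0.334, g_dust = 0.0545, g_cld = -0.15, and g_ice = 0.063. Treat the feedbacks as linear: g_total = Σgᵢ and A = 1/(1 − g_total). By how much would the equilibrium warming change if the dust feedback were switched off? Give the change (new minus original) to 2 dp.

-0.85 K

Original: g = 0.3015, ΔT = 8.25/(1−0.3015) = 11.8110 K.
Without dust: g' = 0.247, ΔT' = 8.25/(1−0.247) = 10.9562 K.
Change = 10.9562 − 11.8110 = -0.85 K.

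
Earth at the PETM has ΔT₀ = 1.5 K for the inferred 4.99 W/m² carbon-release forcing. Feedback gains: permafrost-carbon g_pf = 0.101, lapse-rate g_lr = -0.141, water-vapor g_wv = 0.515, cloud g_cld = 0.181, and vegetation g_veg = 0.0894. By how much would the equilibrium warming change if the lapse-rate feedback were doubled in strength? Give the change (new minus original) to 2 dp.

Original: g = 0.7454, ΔT = 1.5/(1−0.7454) = 5.8916 K.
With doubled lapse-rate: g' = 0.6044, ΔT' = 1.5/(1−0.6044) = 3.7917 K.
Change = 3.7917 − 5.8916 = -2.10 K.

-2.10 K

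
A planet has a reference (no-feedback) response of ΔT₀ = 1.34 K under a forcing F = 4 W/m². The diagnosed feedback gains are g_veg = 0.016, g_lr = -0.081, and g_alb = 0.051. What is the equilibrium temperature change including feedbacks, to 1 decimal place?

Total gain g = 0.016 − 0.081 + 0.051 = -0.014.
Amplification A = 1/(1 + 0.014) = 0.9862.
ΔT = 1.34 × 0.9862 = 1.3 K.

1.3 K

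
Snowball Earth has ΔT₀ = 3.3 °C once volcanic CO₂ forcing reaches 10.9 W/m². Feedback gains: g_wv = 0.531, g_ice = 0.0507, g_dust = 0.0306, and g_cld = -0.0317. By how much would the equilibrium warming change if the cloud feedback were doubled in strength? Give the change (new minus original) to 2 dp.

Original: g = 0.5806, ΔT = 3.3/(1−0.5806) = 7.8684 °C.
With doubled cloud: g' = 0.5489, ΔT' = 3.3/(1−0.5489) = 7.3155 °C.
Change = 7.3155 − 7.8684 = -0.55 °C.

-0.55 °C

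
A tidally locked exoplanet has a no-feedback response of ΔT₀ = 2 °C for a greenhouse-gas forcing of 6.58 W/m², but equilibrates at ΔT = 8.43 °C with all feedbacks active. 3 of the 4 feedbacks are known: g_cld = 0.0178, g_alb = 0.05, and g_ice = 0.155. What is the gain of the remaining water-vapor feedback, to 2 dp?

Amplification A = ΔT/ΔT₀ = 8.43/2 = 4.215.
Total gain g = 1 − 1/A = 1 − 1/4.215 = 0.7628.
Known gains sum to 0.0178 + 0.05 + 0.155 = 0.2228.
g_wv = 0.7628 − 0.2228 = 0.54.

0.54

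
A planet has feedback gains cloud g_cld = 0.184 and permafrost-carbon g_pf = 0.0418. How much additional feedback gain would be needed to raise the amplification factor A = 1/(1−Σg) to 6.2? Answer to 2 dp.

Current total gain = 0.2258.
Target gain for A = 6.2: g* = 1 − 1/6.2 = 0.8387.
Additional gain needed = 0.8387 − 0.2258 = 0.61.

0.61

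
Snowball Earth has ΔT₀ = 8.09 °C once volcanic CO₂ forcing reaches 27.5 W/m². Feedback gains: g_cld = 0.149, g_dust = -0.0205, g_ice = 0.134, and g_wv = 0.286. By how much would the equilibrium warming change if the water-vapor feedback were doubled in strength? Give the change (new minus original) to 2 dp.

Original: g = 0.5485, ΔT = 8.09/(1−0.5485) = 17.9181 °C.
With doubled water-vapor: g' = 0.8345, ΔT' = 8.09/(1−0.8345) = 48.8822 °C.
Change = 48.8822 − 17.9181 = 30.96 °C.

30.96 °C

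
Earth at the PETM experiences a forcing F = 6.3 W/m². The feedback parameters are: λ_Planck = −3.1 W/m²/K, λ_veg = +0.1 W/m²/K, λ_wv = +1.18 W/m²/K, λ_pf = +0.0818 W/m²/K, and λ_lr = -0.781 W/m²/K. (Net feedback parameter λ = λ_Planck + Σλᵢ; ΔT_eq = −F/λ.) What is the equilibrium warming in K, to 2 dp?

2.50 K

Net feedback parameter λ = (−3.1) + (+0.1) + (+1.18) + (+0.0818) + (-0.781) = -2.5192 W/m²/K.
ΔT = −F/λ = −6.3/(-2.5192) = 2.50 K.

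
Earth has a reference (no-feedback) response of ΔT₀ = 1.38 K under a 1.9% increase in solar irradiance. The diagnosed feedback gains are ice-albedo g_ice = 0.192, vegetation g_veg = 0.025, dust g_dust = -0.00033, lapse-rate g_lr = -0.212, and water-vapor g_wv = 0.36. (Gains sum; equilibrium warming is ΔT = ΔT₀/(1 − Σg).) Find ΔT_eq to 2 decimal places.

Total gain g = 0.192 + 0.025 − 0.00033 − 0.212 + 0.36 = 0.36467.
Amplification A = 1/(1 − 0.36467) = 1.574.
ΔT = 1.38 × 1.574 = 2.17 K.

2.17 K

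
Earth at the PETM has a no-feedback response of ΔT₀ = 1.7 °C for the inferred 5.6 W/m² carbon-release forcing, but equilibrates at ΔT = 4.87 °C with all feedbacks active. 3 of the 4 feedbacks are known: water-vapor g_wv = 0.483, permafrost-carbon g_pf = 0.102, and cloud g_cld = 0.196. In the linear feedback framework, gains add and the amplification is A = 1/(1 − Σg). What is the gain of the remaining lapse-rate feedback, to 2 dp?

Amplification A = ΔT/ΔT₀ = 4.87/1.7 = 2.865.
Total gain g = 1 − 1/A = 1 − 1/2.865 = 0.651.
Known gains sum to 0.483 + 0.102 + 0.196 = 0.781.
g_lr = 0.651 − 0.781 = -0.13.

-0.13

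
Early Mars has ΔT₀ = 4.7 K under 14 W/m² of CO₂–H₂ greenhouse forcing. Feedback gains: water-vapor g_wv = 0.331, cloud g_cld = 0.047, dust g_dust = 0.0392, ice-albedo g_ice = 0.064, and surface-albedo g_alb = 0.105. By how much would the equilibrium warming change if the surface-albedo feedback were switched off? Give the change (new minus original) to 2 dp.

-2.30 K

Original: g = 0.5862, ΔT = 4.7/(1−0.5862) = 11.3581 K.
Without surface-albedo: g' = 0.4812, ΔT' = 4.7/(1−0.4812) = 9.0594 K.
Change = 9.0594 − 11.3581 = -2.30 K.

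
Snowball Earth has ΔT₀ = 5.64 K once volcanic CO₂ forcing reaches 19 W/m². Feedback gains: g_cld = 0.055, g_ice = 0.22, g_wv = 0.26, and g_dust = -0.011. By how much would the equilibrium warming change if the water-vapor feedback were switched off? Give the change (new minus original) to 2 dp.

-4.19 K

Original: g = 0.524, ΔT = 5.64/(1−0.524) = 11.8487 K.
Without water-vapor: g' = 0.264, ΔT' = 5.64/(1−0.264) = 7.6630 K.
Change = 7.6630 − 11.8487 = -4.19 K.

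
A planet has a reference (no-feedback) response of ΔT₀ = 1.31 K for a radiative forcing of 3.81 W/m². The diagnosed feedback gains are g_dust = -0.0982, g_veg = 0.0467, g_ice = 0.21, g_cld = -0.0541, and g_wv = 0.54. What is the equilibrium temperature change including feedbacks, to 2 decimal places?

3.68 K

Total gain g = -0.0982 + 0.0467 + 0.21 − 0.0541 + 0.54 = 0.6444.
Amplification A = 1/(1 − 0.6444) = 2.812.
ΔT = 1.31 × 2.812 = 3.68 K.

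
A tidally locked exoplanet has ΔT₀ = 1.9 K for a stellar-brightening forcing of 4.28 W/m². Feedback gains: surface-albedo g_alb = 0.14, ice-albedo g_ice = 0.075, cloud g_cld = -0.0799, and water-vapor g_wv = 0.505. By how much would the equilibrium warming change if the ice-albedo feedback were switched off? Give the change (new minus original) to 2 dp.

Original: g = 0.6401, ΔT = 1.9/(1−0.6401) = 5.2792 K.
Without ice-albedo: g' = 0.5651, ΔT' = 1.9/(1−0.5651) = 4.3688 K.
Change = 4.3688 − 5.2792 = -0.91 K.

-0.91 K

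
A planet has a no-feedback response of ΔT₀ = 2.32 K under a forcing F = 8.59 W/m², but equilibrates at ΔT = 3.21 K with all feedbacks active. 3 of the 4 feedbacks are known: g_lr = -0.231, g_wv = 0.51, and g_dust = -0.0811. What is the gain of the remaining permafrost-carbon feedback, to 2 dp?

0.08

Amplification A = ΔT/ΔT₀ = 3.21/2.32 = 1.384.
Total gain g = 1 − 1/A = 1 − 1/1.384 = 0.2775.
Known gains sum to -0.231 + 0.51 − 0.0811 = 0.1979.
g_pf = 0.2775 − 0.1979 = 0.08.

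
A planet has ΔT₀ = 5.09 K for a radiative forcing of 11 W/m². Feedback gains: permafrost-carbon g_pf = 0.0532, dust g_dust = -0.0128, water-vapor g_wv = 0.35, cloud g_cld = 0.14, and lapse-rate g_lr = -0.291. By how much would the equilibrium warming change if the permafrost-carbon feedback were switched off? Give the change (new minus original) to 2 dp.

Original: g = 0.2394, ΔT = 5.09/(1−0.2394) = 6.6921 K.
Without permafrost-carbon: g' = 0.1862, ΔT' = 5.09/(1−0.1862) = 6.2546 K.
Change = 6.2546 − 6.6921 = -0.44 K.

-0.44 K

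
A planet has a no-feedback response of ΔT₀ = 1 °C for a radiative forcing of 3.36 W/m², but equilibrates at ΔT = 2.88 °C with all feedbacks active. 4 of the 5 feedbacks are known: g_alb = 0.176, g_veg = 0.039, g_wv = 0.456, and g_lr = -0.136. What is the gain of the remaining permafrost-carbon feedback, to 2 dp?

0.12

Amplification A = ΔT/ΔT₀ = 2.88/1 = 2.88.
Total gain g = 1 − 1/A = 1 − 1/2.88 = 0.6528.
Known gains sum to 0.176 + 0.039 + 0.456 − 0.136 = 0.535.
g_pf = 0.6528 − 0.535 = 0.12.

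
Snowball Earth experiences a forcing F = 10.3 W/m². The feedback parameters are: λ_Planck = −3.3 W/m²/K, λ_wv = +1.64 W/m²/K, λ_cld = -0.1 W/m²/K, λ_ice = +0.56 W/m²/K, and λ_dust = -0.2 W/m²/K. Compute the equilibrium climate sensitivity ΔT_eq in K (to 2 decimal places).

Net feedback parameter λ = (−3.3) + (+1.64) + (-0.1) + (+0.56) + (-0.2) = -1.4 W/m²/K.
ΔT = −F/λ = −10.3/(-1.4) = 7.36 K.

7.36 K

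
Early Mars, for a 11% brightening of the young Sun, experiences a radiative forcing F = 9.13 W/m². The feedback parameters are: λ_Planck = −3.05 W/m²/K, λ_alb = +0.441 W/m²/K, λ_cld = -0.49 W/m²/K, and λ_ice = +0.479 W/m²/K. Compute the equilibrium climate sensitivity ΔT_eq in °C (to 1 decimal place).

3.5 °C

Net feedback parameter λ = (−3.05) + (+0.441) + (-0.49) + (+0.479) = -2.62 W/m²/K.
ΔT = −F/λ = −9.13/(-2.62) = 3.5 °C.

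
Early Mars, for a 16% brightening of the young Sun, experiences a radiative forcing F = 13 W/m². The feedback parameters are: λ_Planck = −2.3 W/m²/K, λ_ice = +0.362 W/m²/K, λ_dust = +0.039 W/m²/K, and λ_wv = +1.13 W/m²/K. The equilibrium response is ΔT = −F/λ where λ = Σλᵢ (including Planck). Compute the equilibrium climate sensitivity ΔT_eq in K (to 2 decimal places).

Net feedback parameter λ = (−2.3) + (+0.362) + (+0.039) + (+1.13) = -0.769 W/m²/K.
ΔT = −F/λ = −13/(-0.769) = 16.91 K.

16.91 K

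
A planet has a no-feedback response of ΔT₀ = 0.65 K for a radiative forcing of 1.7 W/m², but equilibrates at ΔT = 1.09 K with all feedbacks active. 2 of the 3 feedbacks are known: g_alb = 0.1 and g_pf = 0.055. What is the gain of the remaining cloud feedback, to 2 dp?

0.25

Amplification A = ΔT/ΔT₀ = 1.09/0.65 = 1.677.
Total gain g = 1 − 1/A = 1 − 1/1.677 = 0.4037.
Known gains sum to 0.1 + 0.055 = 0.155.
g_cld = 0.4037 − 0.155 = 0.25.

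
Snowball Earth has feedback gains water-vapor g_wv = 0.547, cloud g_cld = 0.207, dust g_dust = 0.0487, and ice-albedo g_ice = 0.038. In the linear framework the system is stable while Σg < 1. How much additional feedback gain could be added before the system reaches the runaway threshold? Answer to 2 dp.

Current total gain = 0.547 + 0.207 + 0.0487 + 0.038 = 0.8407.
Margin to runaway = 1 − 0.8407 = 0.16.

0.16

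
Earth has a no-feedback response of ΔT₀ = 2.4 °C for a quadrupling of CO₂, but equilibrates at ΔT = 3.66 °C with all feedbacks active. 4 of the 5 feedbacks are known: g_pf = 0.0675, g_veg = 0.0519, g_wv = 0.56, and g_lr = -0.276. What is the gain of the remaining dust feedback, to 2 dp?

-0.06

Amplification A = ΔT/ΔT₀ = 3.66/2.4 = 1.525.
Total gain g = 1 − 1/A = 1 − 1/1.525 = 0.3443.
Known gains sum to 0.0675 + 0.0519 + 0.56 − 0.276 = 0.4034.
g_dust = 0.3443 − 0.4034 = -0.06.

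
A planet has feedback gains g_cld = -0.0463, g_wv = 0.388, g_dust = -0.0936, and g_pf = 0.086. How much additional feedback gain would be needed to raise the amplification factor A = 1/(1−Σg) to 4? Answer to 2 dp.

Current total gain = 0.3341.
Target gain for A = 4: g* = 1 − 1/4 = 0.75.
Additional gain needed = 0.75 − 0.3341 = 0.42.

0.42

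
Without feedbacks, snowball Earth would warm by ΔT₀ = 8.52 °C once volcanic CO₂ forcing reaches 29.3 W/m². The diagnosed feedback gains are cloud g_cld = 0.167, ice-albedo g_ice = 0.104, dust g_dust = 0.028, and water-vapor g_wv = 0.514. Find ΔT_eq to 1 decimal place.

Total gain g = 0.167 + 0.104 + 0.028 + 0.514 = 0.813.
Amplification A = 1/(1 − 0.813) = 5.348.
ΔT = 8.52 × 5.348 = 45.6 °C.

45.6 °C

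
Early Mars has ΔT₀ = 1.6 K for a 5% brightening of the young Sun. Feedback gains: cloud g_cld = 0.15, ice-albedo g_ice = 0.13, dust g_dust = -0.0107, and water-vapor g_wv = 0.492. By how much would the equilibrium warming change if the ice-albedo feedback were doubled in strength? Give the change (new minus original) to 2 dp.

Original: g = 0.7613, ΔT = 1.6/(1−0.7613) = 6.7030 K.
With doubled ice-albedo: g' = 0.8913, ΔT' = 1.6/(1−0.8913) = 14.7194 K.
Change = 14.7194 − 6.7030 = 8.02 K.

8.02 K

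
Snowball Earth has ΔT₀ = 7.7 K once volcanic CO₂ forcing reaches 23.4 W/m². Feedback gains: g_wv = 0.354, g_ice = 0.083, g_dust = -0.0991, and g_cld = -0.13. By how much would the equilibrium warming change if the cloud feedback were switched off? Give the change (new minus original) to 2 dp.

Original: g = 0.2079, ΔT = 7.7/(1−0.2079) = 9.7210 K.
Without cloud: g' = 0.3379, ΔT' = 7.7/(1−0.3379) = 11.6297 K.
Change = 11.6297 − 9.7210 = 1.91 K.

1.91 K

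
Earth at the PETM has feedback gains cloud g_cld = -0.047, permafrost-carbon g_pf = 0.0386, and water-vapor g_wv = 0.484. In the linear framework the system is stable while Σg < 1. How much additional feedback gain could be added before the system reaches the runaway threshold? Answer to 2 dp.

0.52

Current total gain = -0.047 + 0.0386 + 0.484 = 0.4756.
Margin to runaway = 1 − 0.4756 = 0.52.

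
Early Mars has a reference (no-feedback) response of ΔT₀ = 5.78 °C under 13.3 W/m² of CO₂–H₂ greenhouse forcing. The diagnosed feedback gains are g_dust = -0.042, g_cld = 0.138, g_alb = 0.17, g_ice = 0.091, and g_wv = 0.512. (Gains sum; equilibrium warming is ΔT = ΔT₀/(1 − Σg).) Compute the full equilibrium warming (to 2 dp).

44.12 °C

Total gain g = -0.042 + 0.138 + 0.17 + 0.091 + 0.512 = 0.869.
Amplification A = 1/(1 − 0.869) = 7.634.
ΔT = 5.78 × 7.634 = 44.12 °C.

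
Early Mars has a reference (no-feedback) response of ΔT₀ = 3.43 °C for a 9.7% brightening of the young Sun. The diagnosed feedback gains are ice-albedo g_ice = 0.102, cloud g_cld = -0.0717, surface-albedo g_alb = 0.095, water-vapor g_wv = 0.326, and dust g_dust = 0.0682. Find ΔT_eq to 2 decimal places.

Total gain g = 0.102 − 0.0717 + 0.095 + 0.326 + 0.0682 = 0.5195.
Amplification A = 1/(1 − 0.5195) = 2.081.
ΔT = 3.43 × 2.081 = 7.14 °C.

7.14 °C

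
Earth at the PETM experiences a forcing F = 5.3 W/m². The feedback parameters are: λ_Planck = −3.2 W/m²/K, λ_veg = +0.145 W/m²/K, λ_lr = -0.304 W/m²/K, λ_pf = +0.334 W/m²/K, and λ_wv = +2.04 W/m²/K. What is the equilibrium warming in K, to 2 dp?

5.38 K

Net feedback parameter λ = (−3.2) + (+0.145) + (-0.304) + (+0.334) + (+2.04) = -0.985 W/m²/K.
ΔT = −F/λ = −5.3/(-0.985) = 5.38 K.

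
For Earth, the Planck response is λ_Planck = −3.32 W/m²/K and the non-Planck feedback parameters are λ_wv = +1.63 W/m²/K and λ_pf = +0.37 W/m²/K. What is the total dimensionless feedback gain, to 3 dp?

Convert to gains: g_wv = 1.63/3.32 = 0.491; g_pf = 0.37/3.32 = 0.1114.
Total gain g = 0.6024.

0.602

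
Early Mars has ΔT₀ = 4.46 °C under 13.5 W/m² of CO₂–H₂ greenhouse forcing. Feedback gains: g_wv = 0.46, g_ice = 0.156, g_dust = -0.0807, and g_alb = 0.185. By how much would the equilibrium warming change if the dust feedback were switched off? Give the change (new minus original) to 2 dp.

6.47 °C

Original: g = 0.7203, ΔT = 4.46/(1−0.7203) = 15.9457 °C.
Without dust: g' = 0.801, ΔT' = 4.46/(1−0.801) = 22.4121 °C.
Change = 22.4121 − 15.9457 = 6.47 °C.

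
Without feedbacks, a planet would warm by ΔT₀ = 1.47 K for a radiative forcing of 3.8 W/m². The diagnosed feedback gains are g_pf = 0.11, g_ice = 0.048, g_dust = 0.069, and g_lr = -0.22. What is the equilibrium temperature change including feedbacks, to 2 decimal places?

1.48 K

Total gain g = 0.11 + 0.048 + 0.069 − 0.22 = 0.007.
Amplification A = 1/(1 − 0.007) = 1.007.
ΔT = 1.47 × 1.007 = 1.48 K.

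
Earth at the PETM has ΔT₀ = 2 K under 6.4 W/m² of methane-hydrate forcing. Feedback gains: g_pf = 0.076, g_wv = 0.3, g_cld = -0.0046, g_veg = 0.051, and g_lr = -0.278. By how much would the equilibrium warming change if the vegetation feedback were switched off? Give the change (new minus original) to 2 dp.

-0.13 K

Original: g = 0.1444, ΔT = 2/(1−0.1444) = 2.3375 K.
Without vegetation: g' = 0.0934, ΔT' = 2/(1−0.0934) = 2.2060 K.
Change = 2.2060 − 2.3375 = -0.13 K.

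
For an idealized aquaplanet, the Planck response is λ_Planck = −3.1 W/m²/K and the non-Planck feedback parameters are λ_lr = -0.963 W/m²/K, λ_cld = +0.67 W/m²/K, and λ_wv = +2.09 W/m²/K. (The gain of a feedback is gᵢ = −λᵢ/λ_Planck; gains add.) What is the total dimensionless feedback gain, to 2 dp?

0.58

Convert to gains: g_lr = -0.963/3.1 = -0.3106; g_cld = 0.67/3.1 = 0.2161; g_wv = 2.09/3.1 = 0.6742.
Total gain g = 0.5797.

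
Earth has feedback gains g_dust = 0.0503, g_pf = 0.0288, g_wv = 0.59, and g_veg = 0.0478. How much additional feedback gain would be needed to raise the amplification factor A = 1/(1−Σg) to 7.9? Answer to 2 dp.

Current total gain = 0.7169.
Target gain for A = 7.9: g* = 1 − 1/7.9 = 0.8734.
Additional gain needed = 0.8734 − 0.7169 = 0.16.

0.16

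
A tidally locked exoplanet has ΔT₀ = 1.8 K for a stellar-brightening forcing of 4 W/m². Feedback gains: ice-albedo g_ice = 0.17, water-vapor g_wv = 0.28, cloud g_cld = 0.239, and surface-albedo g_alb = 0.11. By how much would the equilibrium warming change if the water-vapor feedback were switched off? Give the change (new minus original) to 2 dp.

-5.21 K

Original: g = 0.799, ΔT = 1.8/(1−0.799) = 8.9552 K.
Without water-vapor: g' = 0.519, ΔT' = 1.8/(1−0.519) = 3.7422 K.
Change = 3.7422 − 8.9552 = -5.21 K.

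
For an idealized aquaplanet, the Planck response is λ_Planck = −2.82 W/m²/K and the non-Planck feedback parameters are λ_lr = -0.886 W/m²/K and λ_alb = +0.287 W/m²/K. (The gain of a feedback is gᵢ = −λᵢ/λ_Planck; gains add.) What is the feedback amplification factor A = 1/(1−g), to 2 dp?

Convert to gains: g_lr = -0.886/2.82 = -0.3142; g_alb = 0.287/2.82 = 0.1018.
Total gain g = -0.2124.
A = 1/(1 + 0.2124) = 0.82.

0.82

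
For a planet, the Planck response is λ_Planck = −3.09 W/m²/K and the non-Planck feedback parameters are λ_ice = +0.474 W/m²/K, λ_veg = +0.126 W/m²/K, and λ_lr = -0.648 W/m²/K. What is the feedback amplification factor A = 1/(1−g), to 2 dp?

Convert to gains: g_ice = 0.474/3.09 = 0.1534; g_veg = 0.126/3.09 = 0.04078; g_lr = -0.648/3.09 = -0.2097.
Total gain g = -0.01552.
A = 1/(1 + 0.01552) = 0.98.

0.98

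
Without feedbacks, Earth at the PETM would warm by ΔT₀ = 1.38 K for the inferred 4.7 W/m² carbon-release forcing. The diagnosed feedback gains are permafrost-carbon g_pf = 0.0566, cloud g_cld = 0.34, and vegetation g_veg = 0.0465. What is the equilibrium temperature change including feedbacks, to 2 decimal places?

2.48 K

Total gain g = 0.0566 + 0.34 + 0.0465 = 0.4431.
Amplification A = 1/(1 − 0.4431) = 1.796.
ΔT = 1.38 × 1.796 = 2.48 K.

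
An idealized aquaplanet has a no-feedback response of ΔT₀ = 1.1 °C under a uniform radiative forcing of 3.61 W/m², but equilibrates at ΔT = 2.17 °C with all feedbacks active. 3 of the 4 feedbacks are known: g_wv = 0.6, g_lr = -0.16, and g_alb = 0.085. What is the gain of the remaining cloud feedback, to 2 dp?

-0.03

Amplification A = ΔT/ΔT₀ = 2.17/1.1 = 1.973.
Total gain g = 1 − 1/A = 1 − 1/1.973 = 0.4932.
Known gains sum to 0.6 − 0.16 + 0.085 = 0.525.
g_cld = 0.4932 − 0.525 = -0.03.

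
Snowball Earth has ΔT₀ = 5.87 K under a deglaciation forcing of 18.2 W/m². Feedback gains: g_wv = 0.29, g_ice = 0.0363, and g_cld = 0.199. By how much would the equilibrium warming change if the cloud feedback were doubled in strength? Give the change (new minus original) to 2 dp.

Original: g = 0.5253, ΔT = 5.87/(1−0.5253) = 12.3657 K.
With doubled cloud: g' = 0.7243, ΔT' = 5.87/(1−0.7243) = 21.2913 K.
Change = 21.2913 − 12.3657 = 8.93 K.

8.93 K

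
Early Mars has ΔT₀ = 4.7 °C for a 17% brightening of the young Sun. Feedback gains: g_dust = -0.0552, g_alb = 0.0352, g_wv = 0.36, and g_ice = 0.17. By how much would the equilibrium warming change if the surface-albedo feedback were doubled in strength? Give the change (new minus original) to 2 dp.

Original: g = 0.51, ΔT = 4.7/(1−0.51) = 9.5918 °C.
With doubled surface-albedo: g' = 0.5452, ΔT' = 4.7/(1−0.5452) = 10.3342 °C.
Change = 10.3342 − 9.5918 = 0.74 °C.

0.74 °C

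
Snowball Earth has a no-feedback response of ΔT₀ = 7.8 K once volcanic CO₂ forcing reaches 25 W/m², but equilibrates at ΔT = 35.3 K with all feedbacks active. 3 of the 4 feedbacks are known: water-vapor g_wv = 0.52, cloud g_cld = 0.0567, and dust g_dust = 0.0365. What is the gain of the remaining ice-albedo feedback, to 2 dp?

Amplification A = ΔT/ΔT₀ = 35.3/7.8 = 4.526.
Total gain g = 1 − 1/A = 1 − 1/4.526 = 0.7791.
Known gains sum to 0.52 + 0.0567 + 0.0365 = 0.6132.
g_ice = 0.7791 − 0.6132 = 0.17.

0.17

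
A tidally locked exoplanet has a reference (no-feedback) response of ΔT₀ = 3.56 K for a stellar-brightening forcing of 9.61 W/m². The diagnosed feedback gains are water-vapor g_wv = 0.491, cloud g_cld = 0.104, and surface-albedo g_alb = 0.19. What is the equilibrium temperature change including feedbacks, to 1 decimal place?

16.6 K

Total gain g = 0.491 + 0.104 + 0.19 = 0.785.
Amplification A = 1/(1 − 0.785) = 4.651.
ΔT = 3.56 × 4.651 = 16.6 K.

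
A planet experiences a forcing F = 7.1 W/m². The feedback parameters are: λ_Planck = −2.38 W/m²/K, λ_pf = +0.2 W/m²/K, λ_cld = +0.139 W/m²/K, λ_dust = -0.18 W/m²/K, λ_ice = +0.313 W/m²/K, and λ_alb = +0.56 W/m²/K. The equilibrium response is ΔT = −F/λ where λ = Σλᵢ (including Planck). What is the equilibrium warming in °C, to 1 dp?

Net feedback parameter λ = (−2.38) + (+0.2) + (+0.139) + (-0.18) + (+0.313) + (+0.56) = -1.348 W/m²/K.
ΔT = −F/λ = −7.1/(-1.348) = 5.3 °C.

5.3 °C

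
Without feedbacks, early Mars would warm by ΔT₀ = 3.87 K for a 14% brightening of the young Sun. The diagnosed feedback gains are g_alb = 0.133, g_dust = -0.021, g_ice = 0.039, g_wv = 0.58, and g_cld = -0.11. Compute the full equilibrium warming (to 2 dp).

10.21 K

Total gain g = 0.133 − 0.021 + 0.039 + 0.58 − 0.11 = 0.621.
Amplification A = 1/(1 − 0.621) = 2.639.
ΔT = 3.87 × 2.639 = 10.21 K.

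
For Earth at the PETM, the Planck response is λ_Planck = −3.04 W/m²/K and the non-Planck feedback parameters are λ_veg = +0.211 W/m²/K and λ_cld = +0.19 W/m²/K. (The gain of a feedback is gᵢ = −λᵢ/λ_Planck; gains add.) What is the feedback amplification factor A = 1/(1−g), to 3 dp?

1.152

Convert to gains: g_veg = 0.211/3.04 = 0.06941; g_cld = 0.19/3.04 = 0.0625.
Total gain g = 0.13191.
A = 1/(1 − 0.13191) = 1.152.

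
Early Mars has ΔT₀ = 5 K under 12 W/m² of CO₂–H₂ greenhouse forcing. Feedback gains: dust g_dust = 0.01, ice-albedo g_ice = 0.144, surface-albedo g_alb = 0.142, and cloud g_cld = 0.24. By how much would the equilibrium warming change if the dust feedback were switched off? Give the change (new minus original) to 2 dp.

Original: g = 0.536, ΔT = 5/(1−0.536) = 10.7759 K.
Without dust: g' = 0.526, ΔT' = 5/(1−0.526) = 10.5485 K.
Change = 10.5485 − 10.7759 = -0.23 K.

-0.23 K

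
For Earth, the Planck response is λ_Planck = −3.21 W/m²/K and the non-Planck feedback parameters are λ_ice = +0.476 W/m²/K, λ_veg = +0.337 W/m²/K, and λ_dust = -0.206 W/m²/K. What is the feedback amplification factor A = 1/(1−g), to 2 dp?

Convert to gains: g_ice = 0.476/3.21 = 0.1483; g_veg = 0.337/3.21 = 0.105; g_dust = -0.206/3.21 = -0.06417.
Total gain g = 0.18913.
A = 1/(1 − 0.18913) = 1.23.

1.23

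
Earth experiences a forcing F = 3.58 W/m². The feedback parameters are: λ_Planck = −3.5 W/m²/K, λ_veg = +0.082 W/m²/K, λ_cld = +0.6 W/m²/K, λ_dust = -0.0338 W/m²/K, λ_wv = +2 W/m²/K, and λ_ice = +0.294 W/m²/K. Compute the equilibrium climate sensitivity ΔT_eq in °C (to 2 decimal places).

Net feedback parameter λ = (−3.5) + (+0.082) + (+0.6) + (-0.0338) + (+2) + (+0.294) = -0.5578 W/m²/K.
ΔT = −F/λ = −3.58/(-0.5578) = 6.42 °C.

6.42 °C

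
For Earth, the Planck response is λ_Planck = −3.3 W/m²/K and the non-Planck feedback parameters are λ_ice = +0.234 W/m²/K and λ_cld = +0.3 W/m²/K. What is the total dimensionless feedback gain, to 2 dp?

0.16

Convert to gains: g_ice = 0.234/3.3 = 0.07091; g_cld = 0.3/3.3 = 0.09091.
Total gain g = 0.16182.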